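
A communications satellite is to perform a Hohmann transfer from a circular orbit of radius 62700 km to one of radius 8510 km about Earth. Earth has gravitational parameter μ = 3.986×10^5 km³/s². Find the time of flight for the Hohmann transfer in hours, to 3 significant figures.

Transfer-ellipse semi-major axis a_t = (r₁ + r₂)/2 = (62700 + 8510)/2 = 35605 km.
By Kepler's third law the transfer-orbit period is T = 2π√(a_t³/μ), so t = T/2 = 33430 s.
Converting: 33430 s ÷ 3600 s/hour = 9.29 hours.

t = 9.29 hours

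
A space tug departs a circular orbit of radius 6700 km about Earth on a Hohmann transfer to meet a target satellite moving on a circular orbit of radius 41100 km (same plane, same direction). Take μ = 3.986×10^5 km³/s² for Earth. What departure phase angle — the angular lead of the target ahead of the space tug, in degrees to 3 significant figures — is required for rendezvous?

Semi-major axis of the transfer orbit: a_t = (6700 + 41100)/2 = 23900 km.
Transfer time t = π√(a_t³/μ) = 18386 s.
Target angular speed ω₂ = √(μ/r₂³) = 7.5772×10^-5 rad/s.
Angle swept by the target during transfer: ω₂·t = 1.3931 rad = 79.82°.
Arrival is 180° from departure on the ellipse, so φ = 180° − 79.82° = 100°.

φ = 100°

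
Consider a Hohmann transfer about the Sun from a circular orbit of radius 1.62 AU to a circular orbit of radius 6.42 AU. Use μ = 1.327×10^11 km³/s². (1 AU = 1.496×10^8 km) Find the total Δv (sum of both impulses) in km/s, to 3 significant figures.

Δv = 10.5 km/s

In km: r₁ = 1.62 × 1.496×10^8 = 2.42352×10^8 km; r₂ = 6.42 × 1.496×10^8 = 9.60432×10^8 km.
Semi-major axis of the transfer orbit: a_t = (2.42352×10^8 + 9.60432×10^8)/2 = 6.01392×10^8 km.
At r₁ the circular-orbit speed is v₁ = √(μ/r₁) = 23.400 km/s.
On the transfer ellipse at r₁, vis-viva gives v_p = √[μ(2/r₁ − 1/a_t)] = 29.571 km/s.
First burn Δv₁ = |v_p − v₁| = 6.171 km/s.
Circular speed at r₂: v₂ = √(μ/r₂) = 11.7544 km/s.
Transfer-orbit speed at r₂: v_a = √[μ(2/r₂ − 1/a_t)] = 7.46185 km/s.
Second burn Δv₂ = |v₂ − v_a| = 4.293 km/s.
Total Δv = Δv₁ + Δv₂ = 10.46 km/s.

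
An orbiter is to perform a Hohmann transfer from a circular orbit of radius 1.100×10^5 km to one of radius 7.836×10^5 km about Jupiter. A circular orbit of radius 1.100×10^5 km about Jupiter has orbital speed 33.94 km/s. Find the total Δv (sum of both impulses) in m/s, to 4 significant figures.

Δv = 17410 m/s

From the circular-orbit relation v² = μ/r at r = 1.100×10^5 km: μ = v²r = (33.94)² × 1.100×10^5 = 1.26712×10^8 km³/s².
Transfer-ellipse semi-major axis a_t = (r₁ + r₂)/2 = (1.100×10^5 + 7.836×10^5)/2 = 4.468×10^5 km.
At r₁ the circular-orbit speed is v₁ = √(μ/r₁) = 33.940 km/s.
On the transfer ellipse at r₁, v² = μ(2/r − 1/a) gives v_p = √[μ(2/r₁ − 1/a_t)] = 44.947 km/s.
First burn Δv₁ = |v_p − v₁| = 11.007 km/s.
At r₂, v₂ = √(μ/r₂) = 12.7163 km/s.
Transfer-orbit speed at r₂: v_a = √[μ(2/r₂ − 1/a_t)] = 6.30958 km/s.
Second burn Δv₂ = |v₂ − v_a| = 6.4067 km/s.
Total Δv = Δv₁ + Δv₂ = 17.41 km/s.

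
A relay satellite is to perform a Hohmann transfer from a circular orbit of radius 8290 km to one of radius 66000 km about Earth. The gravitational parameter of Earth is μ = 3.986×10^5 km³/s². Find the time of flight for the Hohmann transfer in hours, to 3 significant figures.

Semi-major axis of the transfer orbit: a_t = (8290 + 66000)/2 = 37145 km.
Half the transfer-orbit period gives t = π√(a_t³/μ) = 35623 s.
Converting: 35623 s ÷ 3600 s/hour = 9.90 hours.

t = 9.90 hours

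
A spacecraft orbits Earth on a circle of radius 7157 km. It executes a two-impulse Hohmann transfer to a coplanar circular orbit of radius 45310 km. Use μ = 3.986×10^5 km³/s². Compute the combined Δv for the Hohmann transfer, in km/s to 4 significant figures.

Δv = 3.762 km/s

Transfer-ellipse semi-major axis a_t = (r₁ + r₂)/2 = (7157 + 45310)/2 = 26233.5 km.
Circular speed at r₁: v₁ = √(μ/r₁) = √(3.986×10^5/7157) = 7.463 km/s.
On the transfer ellipse at r₁, v² = μ(2/r − 1/a) gives v_p = √[μ(2/r₁ − 1/a_t)] = 9.808 km/s.
First burn Δv₁ = |v_p − v₁| = 2.345 km/s.
At r₂, v₂ = √(μ/r₂) = 2.966 km/s.
Transfer-orbit speed at r₂: v_a = √[μ(2/r₂ − 1/a_t)] = 1.549 km/s.
Second burn Δv₂ = |v₂ − v_a| = 1.417 km/s.
Δv = Δv₁ + Δv₂ = 2.345 + 1.417 = 3.762 km/s.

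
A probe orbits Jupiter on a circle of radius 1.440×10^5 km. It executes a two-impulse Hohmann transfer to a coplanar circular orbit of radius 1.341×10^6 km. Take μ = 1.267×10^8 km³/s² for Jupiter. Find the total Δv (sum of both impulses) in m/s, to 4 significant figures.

Δv = 15640 m/s

Transfer-ellipse semi-major axis a_t = (r₁ + r₂)/2 = (1.440×10^5 + 1.341×10^6)/2 = 7.425×10^5 km.
At r₁ the circular-orbit speed is v₁ = √(μ/r₁) = 29.66 km/s.
Transfer-orbit speed at r₁ (v² = μ(2/r − 1/a)): v_p = √[μ(2/r₁ − 1/a_t)] = 39.86 km/s.
First burn Δv₁ = |v_p − v₁| = 10.20 km/s.
At r₂, v₂ = √(μ/r₂) = 9.7202 km/s.
Transfer-orbit speed at r₂: v_a = √[μ(2/r₂ − 1/a_t)] = 4.2806 km/s.
Second burn Δv₂ = |v₂ − v_a| = 5.440 km/s.
Δv = Δv₁ + Δv₂ = 10.20 + 5.440 = 15.64 km/s.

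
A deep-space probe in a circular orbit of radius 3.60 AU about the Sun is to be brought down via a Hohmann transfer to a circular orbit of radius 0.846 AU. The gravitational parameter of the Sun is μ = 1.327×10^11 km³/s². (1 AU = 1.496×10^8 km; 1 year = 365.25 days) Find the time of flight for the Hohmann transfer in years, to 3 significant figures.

t = 1.66 years

In km: r₁ = 3.60 × 1.496×10^8 = 5.3856×10^8 km; r₂ = 0.846 × 1.496×10^8 = 1.265616×10^8 km.
Transfer-ellipse semi-major axis a_t = (r₁ + r₂)/2 = (5.3856×10^8 + 1.265616×10^8)/2 = 3.325608×10^8 km.
By Kepler's third law the transfer-orbit period is T = 2π√(a_t³/μ), so t = T/2 = 5.230×10^7 s.
Converting: 5.230×10^7 s ÷ 3.15576×10^7 s/year (365.25 × 86400) = 1.66 years.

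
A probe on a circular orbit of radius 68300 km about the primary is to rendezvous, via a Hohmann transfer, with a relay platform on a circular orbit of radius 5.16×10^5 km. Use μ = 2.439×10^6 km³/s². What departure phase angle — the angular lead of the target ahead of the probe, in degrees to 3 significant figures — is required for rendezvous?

Transfer-ellipse semi-major axis a_t = (r₁ + r₂)/2 = (68300 + 5.160×10^5)/2 = 2.9215×10^5 km.
The half-period of the transfer ellipse is t = π√(a_t³/μ) = 3.1765×10^5 s.
The target's mean motion on its circular orbit is ω₂ = √(μ/r₂³) = 4.2134×10^-6 rad/s.
Angle swept by the target during transfer: ω₂·t = 1.3384 rad = 76.68°.
Arrival is 180° from departure on the ellipse, so φ = 180° − 76.68° = 103°.

φ = 103°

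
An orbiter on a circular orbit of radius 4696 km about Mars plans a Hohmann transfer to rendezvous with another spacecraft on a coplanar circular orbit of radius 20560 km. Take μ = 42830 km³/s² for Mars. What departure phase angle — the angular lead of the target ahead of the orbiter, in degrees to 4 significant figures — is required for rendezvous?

Semi-major axis of the transfer orbit: a_t = (4696 + 20560)/2 = 12628 km.
Transfer time t = π√(a_t³/μ) = 21542 s.
The target's mean motion on its circular orbit is ω₂ = √(μ/r₂³) = 7.0200×10^-5 rad/s.
Angle swept by the target during transfer: ω₂·t = 1.5122 rad = 86.64°.
The orbiter traverses 180° on the transfer ellipse, so the target must lead by 180° − 86.64° = 93.36°.

φ = 93.36°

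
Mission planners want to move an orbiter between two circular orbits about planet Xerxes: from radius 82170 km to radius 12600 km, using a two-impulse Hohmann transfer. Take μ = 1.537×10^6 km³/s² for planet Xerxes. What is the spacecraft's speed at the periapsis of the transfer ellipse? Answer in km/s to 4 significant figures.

v = 14.54 km/s

Transfer-ellipse semi-major axis a_t = (r₁ + r₂)/2 = (82170 + 12600)/2 = 47385 km.
The periapsis of the transfer ellipse is at r = 12600 km.
Applying v² = μ(2/r − 1/a_t): v = 14.54 km/s.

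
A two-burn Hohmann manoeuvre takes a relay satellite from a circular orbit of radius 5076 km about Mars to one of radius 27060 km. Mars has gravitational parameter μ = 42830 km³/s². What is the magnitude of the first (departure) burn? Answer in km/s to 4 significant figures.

Transfer-ellipse semi-major axis a_t = (r₁ + r₂)/2 = (5076 + 27060)/2 = 16068 km.
Circular speed at r = 5076 km: v_c = √(μ/r) = 2.9048 km/s.
Vis-viva on the transfer ellipse at r = 5076 km gives v_t = √[μ(2/r − 1/a_t)] = 3.7696 km/s.
Δv₁ = |v_t − v_c| = |3.7696 − 2.9048| = 0.8648 km/s.

Δv₁ = 0.8648 km/s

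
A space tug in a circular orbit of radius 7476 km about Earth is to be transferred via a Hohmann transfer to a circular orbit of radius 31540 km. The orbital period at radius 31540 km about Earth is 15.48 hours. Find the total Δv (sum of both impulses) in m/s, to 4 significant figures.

Δv = 3338 m/s

From Kepler's third law T² = 4π²r³/μ at r = 31540 km, T = 15.48 hours = 15.48 × 3600 s = 55728 s: μ = 4π²r³/T² = 3.98839×10^5 km³/s².
The Hohmann ellipse has a_t = (r₁ + r₂)/2 = 19508 km.
At r₁ the circular-orbit speed is v₁ = √(μ/r₁) = 7.304 km/s.
On the transfer ellipse at r₁, vis-viva gives v_p = √[μ(2/r₁ − 1/a_t)] = 9.287 km/s.
First burn Δv₁ = |v_p − v₁| = 1.983 km/s.
At r₂, v₂ = √(μ/r₂) = 3.556 km/s.
Transfer-orbit speed at r₂: v_a = √[μ(2/r₂ − 1/a_t)] = 2.201 km/s.
Second burn Δv₂ = |v₂ − v_a| = 1.355 km/s.
Total Δv = Δv₁ + Δv₂ = 3.338 km/s.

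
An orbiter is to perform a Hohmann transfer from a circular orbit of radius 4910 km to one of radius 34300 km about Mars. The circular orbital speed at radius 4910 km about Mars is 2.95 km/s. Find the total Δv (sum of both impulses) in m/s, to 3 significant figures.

From the circular-orbit relation v² = μ/r at r = 4910 km: μ = v²r = (2.95)² × 4910 = 42729.3 km³/s².
The Hohmann ellipse has a_t = (r₁ + r₂)/2 = 19605 km.
Circular speed at r₁: v₁ = √(μ/r₁) = √(42729.3/4910) = 2.950 km/s.
On the transfer ellipse at r₁, v² = μ(2/r − 1/a) gives v_p = √[μ(2/r₁ − 1/a_t)] = 3.902 km/s.
First burn Δv₁ = |v_p − v₁| = 0.9520 km/s.
At r₂, v₂ = √(μ/r₂) = 1.11613 km/s.
Transfer-orbit speed at r₂: v_a = √[μ(2/r₂ − 1/a_t)] = 0.558564 km/s.
Second burn Δv₂ = |v₂ − v_a| = 0.5576 km/s.
Δv = Δv₁ + Δv₂ = 0.9520 + 0.5576 = 1.510 km/s.

Δv = 1510 m/s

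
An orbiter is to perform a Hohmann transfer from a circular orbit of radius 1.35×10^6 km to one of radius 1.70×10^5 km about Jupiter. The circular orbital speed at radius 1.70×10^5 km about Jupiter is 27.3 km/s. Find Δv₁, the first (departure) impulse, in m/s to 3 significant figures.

From the circular-orbit relation v² = μ/r at r = 1.70×10^5 km: μ = v²r = (27.3)² × 1.70×10^5 = 1.26699×10^8 km³/s².
Semi-major axis of the transfer orbit: a_t = (1.350×10^6 + 1.700×10^5)/2 = 7.600×10^5 km.
On the circular orbit at r = 1.350×10^6 km, v_c = √(μ/r) = 9.688 km/s.
Vis-viva on the transfer ellipse at r = 1.350×10^6 km gives v_t = √[μ(2/r − 1/a_t)] = 4.582 km/s.
Δv₁ = |v_t − v_c| = |4.582 − 9.688| = 5.106 km/s.

Δv₁ = 5110 m/s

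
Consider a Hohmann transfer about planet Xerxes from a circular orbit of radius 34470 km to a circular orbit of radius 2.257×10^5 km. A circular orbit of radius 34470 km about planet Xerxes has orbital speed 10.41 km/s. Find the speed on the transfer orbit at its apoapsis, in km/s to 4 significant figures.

From the circular-orbit relation v² = μ/r at r = 34470 km: μ = v²r = (10.41)² × 34470 = 3.73545×10^6 km³/s².
Transfer-ellipse semi-major axis a_t = (r₁ + r₂)/2 = (34470 + 2.257×10^5)/2 = 1.30085×10^5 km.
At apoapsis, r = 2.257×10^5 km.
Applying v² = μ(2/r − 1/a_t): v = 2.094 km/s.

v = 2.094 km/s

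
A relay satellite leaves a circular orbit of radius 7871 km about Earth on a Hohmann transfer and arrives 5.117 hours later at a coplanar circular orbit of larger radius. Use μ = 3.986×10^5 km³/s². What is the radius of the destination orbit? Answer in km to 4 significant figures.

Transfer time t = 5.117 hours = 18421.2 s, and t = π√(a_t³/μ).
So a_t = (μ t²/π²)^(1/3) = (3.986×10^5 × (18421.2)² / π²)^(1/3) = 23931 km.
Since a_t = (r₁ + r₂)/2, r₂ = 2a_t − r₁ = 2×23931 − 7871 = 39991 km.

r₂ = 39990 km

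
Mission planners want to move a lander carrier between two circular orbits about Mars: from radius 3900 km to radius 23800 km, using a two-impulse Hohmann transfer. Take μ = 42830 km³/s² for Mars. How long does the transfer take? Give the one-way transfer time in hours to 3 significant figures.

t = 6.87 hours

Transfer-ellipse semi-major axis a_t = (r₁ + r₂)/2 = (3900 + 23800)/2 = 13850 km.
Half the transfer-orbit period gives t = π√(a_t³/μ) = 24740 s.
Converting: 24740 s ÷ 3600 s/hour = 6.87 hours.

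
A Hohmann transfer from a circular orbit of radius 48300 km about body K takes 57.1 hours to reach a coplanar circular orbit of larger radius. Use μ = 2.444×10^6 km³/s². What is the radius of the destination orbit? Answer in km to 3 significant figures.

Transfer time t = 57.1 hours = 2.0556×10^5 s, and t = π√(a_t³/μ).
So a_t = (μ t²/π²)^(1/3) = (2.444×10^6 × (2.0556×10^5)² / π²)^(1/3) = 2.1872×10^5 km.
Since a_t = (r₁ + r₂)/2, r₂ = 2a_t − r₁ = 2×2.1872×10^5 − 48300 = 3.8914×10^5 km.

r₂ = 3.89×10^5 km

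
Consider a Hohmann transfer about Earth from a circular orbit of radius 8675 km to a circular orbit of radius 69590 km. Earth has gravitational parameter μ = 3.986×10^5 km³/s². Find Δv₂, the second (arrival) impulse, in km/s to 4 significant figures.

Transfer-ellipse semi-major axis a_t = (r₁ + r₂)/2 = (8675 + 69590)/2 = 39132.5 km.
On the circular orbit at r = 69590 km, v_c = √(μ/r) = 2.393 km/s.
Vis-viva on the transfer ellipse at r = 69590 km gives v_t = √[μ(2/r − 1/a_t)] = 1.127 km/s.
Δv₂ = |v_t − v_c| = |1.127 − 2.393| = 1.266 km/s.

Δv₂ = 1.266 km/s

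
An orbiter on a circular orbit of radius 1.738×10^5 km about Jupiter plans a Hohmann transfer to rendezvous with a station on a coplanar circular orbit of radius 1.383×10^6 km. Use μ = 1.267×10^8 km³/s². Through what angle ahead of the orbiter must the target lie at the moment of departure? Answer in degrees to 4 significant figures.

The Hohmann ellipse has a_t = (r₁ + r₂)/2 = 7.784×10^5 km.
Transfer time t = π√(a_t³/μ) = 1.91675×10^5 s.
The target's mean motion on its circular orbit is ω₂ = √(μ/r₂³) = 6.92078×10^-6 rad/s.
Angle swept by the target during transfer: ω₂·t = 1.32654 rad = 76.01°.
The orbiter traverses 180° on the transfer ellipse, so the target must lead by 180° − 76.01° = 104.0°.

φ = 104.0°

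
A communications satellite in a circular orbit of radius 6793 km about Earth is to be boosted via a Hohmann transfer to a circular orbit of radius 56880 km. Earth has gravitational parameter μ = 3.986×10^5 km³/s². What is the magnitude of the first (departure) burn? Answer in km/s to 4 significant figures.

Δv₁ = 2.579 km/s

Transfer-ellipse semi-major axis a_t = (r₁ + r₂)/2 = (6793 + 56880)/2 = 31836.5 km.
Circular speed at r = 6793 km: v_c = √(μ/r) = 7.6602 km/s.
Vis-viva on the transfer ellipse at r = 6793 km gives v_t = √[μ(2/r − 1/a_t)] = 10.239 km/s.
Δv₁ = |v_t − v_c| = |10.239 − 7.6602| = 2.579 km/s.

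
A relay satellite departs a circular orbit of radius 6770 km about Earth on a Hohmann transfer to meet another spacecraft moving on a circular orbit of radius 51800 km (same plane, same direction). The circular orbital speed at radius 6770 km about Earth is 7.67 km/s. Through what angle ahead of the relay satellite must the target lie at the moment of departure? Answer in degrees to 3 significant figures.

From the circular-orbit relation v² = μ/r at r = 6770 km: μ = v²r = (7.67)² × 6770 = 3.98272×10^5 km³/s².
The Hohmann ellipse has a_t = (r₁ + r₂)/2 = 29285 km.
Transfer time t = π√(a_t³/μ) = 24947.6 s.
The target's mean motion on its circular orbit is ω₂ = √(μ/r₂³) = 5.35297×10^-5 rad/s.
Angle swept by the target during transfer: ω₂·t = 1.3354 rad = 76.51°.
Arrival is 180° from departure on the ellipse, so φ = 180° − 76.51° = 103°.

φ = 103°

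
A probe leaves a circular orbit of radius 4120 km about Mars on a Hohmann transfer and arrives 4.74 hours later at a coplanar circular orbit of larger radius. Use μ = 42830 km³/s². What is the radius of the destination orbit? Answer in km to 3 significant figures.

r₂ = 17500 km

Transfer time t = 4.74 hours = 17064 s, and t = π√(a_t³/μ).
So a_t = (μ t²/π²)^(1/3) = (42830 × (17064)² / π²)^(1/3) = 10811 km.
Since a_t = (r₁ + r₂)/2, r₂ = 2a_t − r₁ = 2×10811 − 4120 = 17502 km.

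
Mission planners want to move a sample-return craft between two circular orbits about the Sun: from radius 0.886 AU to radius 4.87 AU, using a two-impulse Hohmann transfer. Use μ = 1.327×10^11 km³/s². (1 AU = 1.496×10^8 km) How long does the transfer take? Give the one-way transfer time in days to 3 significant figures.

t = 892 days

In km: r₁ = 0.886 × 1.496×10^8 = 1.325456×10^8 km; r₂ = 4.87 × 1.496×10^8 = 7.28552×10^8 km.
Transfer-ellipse semi-major axis a_t = (r₁ + r₂)/2 = (1.325456×10^8 + 7.28552×10^8)/2 = 4.305488×10^8 km.
Half the transfer-orbit period gives t = π√(a_t³/μ) = 7.705×10^7 s.
Converting: 7.705×10^7 s ÷ 86400 s/day = 892 days.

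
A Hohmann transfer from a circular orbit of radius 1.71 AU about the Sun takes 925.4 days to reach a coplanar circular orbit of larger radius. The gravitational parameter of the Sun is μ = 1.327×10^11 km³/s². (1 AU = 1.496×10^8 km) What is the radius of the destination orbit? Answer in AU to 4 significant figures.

In km: r₁ = 1.71 × 1.496×10^8 = 2.55816×10^8 km.
Transfer time t = 925.4 days = 7.995456×10^7 s, and t = π√(a_t³/μ).
So a_t = (μ t²/π²)^(1/3) = (1.327×10^11 × (7.995456×10^7)² / π²)^(1/3) = 4.4132×10^8 km.
Since a_t = (r₁ + r₂)/2, r₂ = 2a_t − r₁ = 2×4.4132×10^8 − 2.55816×10^8 = 6.26824×10^8 km.
In AU: r₂ = 6.26824×10^8 / 1.496×10^8 = 4.190 AU.

r₂ = 4.190 AU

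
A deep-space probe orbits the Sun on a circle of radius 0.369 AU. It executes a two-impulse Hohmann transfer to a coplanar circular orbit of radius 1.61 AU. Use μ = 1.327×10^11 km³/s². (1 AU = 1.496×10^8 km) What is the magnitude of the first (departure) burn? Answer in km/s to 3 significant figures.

Δv₁ = 13.5 km/s

In km: r₁ = 0.369 × 1.496×10^8 = 5.52024×10^7 km; r₂ = 1.61 × 1.496×10^8 = 2.40856×10^8 km.
Semi-major axis of the transfer orbit: a_t = (5.52024×10^7 + 2.40856×10^8)/2 = 1.480292×10^8 km.
On the circular orbit at r = 5.52024×10^7 km, v_c = √(μ/r) = 49.03 km/s.
Vis-viva on the transfer ellipse at r = 5.52024×10^7 km gives v_t = √[μ(2/r − 1/a_t)] = 62.54 km/s.
Δv₁ = |v_t − v_c| = |62.54 − 49.03| = 13.51 km/s.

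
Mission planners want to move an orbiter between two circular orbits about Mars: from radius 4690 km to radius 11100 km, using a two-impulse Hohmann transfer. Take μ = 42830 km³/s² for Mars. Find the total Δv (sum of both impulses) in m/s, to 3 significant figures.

Δv = 1010 m/s

The Hohmann ellipse has a_t = (r₁ + r₂)/2 = 7895 km.
At r₁ the circular-orbit speed is v₁ = √(μ/r₁) = 3.02195 km/s.
On the transfer ellipse at r₁, v² = μ(2/r − 1/a) gives v_p = √[μ(2/r₁ − 1/a_t)] = 3.58322 km/s.
First burn Δv₁ = |v_p − v₁| = 0.5613 km/s.
Circular speed at r₂: v₂ = √(μ/r₂) = 1.9643 km/s.
Transfer-orbit speed at r₂: v_a = √[μ(2/r₂ − 1/a_t)] = 1.5140 km/s.
Second burn Δv₂ = |v₂ − v_a| = 0.4503 km/s.
Total Δv = Δv₁ + Δv₂ = 1.012 km/s.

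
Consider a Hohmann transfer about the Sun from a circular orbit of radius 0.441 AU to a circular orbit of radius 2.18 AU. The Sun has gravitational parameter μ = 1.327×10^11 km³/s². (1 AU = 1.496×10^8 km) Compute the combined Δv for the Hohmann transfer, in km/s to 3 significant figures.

Δv = 21.5 km/s

In km: r₁ = 0.441 × 1.496×10^8 = 6.59736×10^7 km; r₂ = 2.18 × 1.496×10^8 = 3.26128×10^8 km.
The Hohmann ellipse has a_t = (r₁ + r₂)/2 = 1.960508×10^8 km.
Circular speed at r₁: v₁ = √(μ/r₁) = √(1.327×10^11/6.59736×10^7) = 44.8488 km/s.
Transfer-orbit speed at r₁ (vis-viva equation): v_p = √[μ(2/r₁ − 1/a_t)] = 57.8442 km/s.
First burn Δv₁ = |v_p − v₁| = 13.00 km/s.
At r₂, v₂ = √(μ/r₂) = 20.17 km/s.
Transfer-orbit speed at r₂: v_a = √[μ(2/r₂ − 1/a_t)] = 11.70 km/s.
Second burn Δv₂ = |v₂ − v_a| = 8.470 km/s.
Δv = Δv₁ + Δv₂ = 13.00 + 8.470 = 21.47 km/s.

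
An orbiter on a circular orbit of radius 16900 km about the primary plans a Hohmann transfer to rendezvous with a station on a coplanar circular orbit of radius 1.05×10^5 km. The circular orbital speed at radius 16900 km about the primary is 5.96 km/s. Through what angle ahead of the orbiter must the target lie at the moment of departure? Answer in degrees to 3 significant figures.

φ = 100°

From the circular-orbit relation v² = μ/r at r = 16900 km: μ = v²r = (5.96)² × 16900 = 6.00315×10^5 km³/s².
The Hohmann ellipse has a_t = (r₁ + r₂)/2 = 60950 km.
The half-period of the transfer ellipse is t = π√(a_t³/μ) = 61013 s.
Target angular speed ω₂ = √(μ/r₂³) = 2.2772×10^-5 rad/s.
Angle swept by the target during transfer: ω₂·t = 1.3894 rad = 79.61°.
The orbiter traverses 180° on the transfer ellipse, so the target must lead by 180° − 79.61° = 100°.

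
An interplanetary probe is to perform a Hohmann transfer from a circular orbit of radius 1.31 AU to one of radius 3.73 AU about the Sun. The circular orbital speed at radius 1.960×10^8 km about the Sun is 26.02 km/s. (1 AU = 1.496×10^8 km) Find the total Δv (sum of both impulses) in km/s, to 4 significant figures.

Δv = 9.939 km/s

From the circular-orbit relation v² = μ/r at r = 1.960×10^8 km: μ = v²r = (26.02)² × 1.960×10^8 = 1.32700×10^11 km³/s².
In km: r₁ = 1.31 × 1.496×10^8 = 1.95976×10^8 km; r₂ = 3.73 × 1.496×10^8 = 5.58008×10^8 km.
The Hohmann ellipse has a_t = (r₁ + r₂)/2 = 3.76992×10^8 km.
Circular speed at r₁: v₁ = √(μ/r₁) = √(1.32700×10^11/1.95976×10^8) = 26.0216 km/s.
Transfer-orbit speed at r₁ (vis-viva equation): v_p = √[μ(2/r₁ − 1/a_t)] = 31.6583 km/s.
First burn Δv₁ = |v_p − v₁| = 5.637 km/s.
At r₂, v₂ = √(μ/r₂) = 15.421 km/s.
Transfer-orbit speed at r₂: v_a = √[μ(2/r₂ − 1/a_t)] = 11.119 km/s.
Second burn Δv₂ = |v₂ − v_a| = 4.302 km/s.
Total Δv = Δv₁ + Δv₂ = 9.939 km/s.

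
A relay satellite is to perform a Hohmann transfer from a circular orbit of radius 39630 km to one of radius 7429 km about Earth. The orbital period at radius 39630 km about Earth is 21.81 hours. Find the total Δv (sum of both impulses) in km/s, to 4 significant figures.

From Kepler's third law T² = 4π²r³/μ at r = 39630 km, T = 21.81 hours = 21.81 × 3600 s = 78516 s: μ = 4π²r³/T² = 3.98580×10^5 km³/s².
The Hohmann ellipse has a_t = (r₁ + r₂)/2 = 23529.5 km.
Circular speed at r₁: v₁ = √(μ/r₁) = √(3.98580×10^5/39630) = 3.1714 km/s.
Transfer-orbit speed at r₁ (v² = μ(2/r − 1/a)): v_a = √[μ(2/r₁ − 1/a_t)] = 1.7820 km/s.
First burn Δv₁ = |v_a − v₁| = 1.3894 km/s.
Circular speed at r₂: v₂ = √(μ/r₂) = 7.3247 km/s.
Transfer-orbit speed at r₂: v_p = √[μ(2/r₂ − 1/a_t)] = 9.5060 km/s.
Second burn Δv₂ = |v₂ − v_p| = 2.1813 km/s.
Δv = Δv₁ + Δv₂ = 1.3894 + 2.1813 = 3.571 km/s.

Δv = 3.571 km/s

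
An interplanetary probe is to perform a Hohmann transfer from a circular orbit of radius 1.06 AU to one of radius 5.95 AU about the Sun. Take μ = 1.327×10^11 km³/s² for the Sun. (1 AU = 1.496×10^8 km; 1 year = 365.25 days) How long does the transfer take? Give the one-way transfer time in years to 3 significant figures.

In km: r₁ = 1.06 × 1.496×10^8 = 1.58576×10^8 km; r₂ = 5.95 × 1.496×10^8 = 8.9012×10^8 km.
The Hohmann ellipse has a_t = (r₁ + r₂)/2 = 5.24348×10^8 km.
Half the transfer-orbit period gives t = π√(a_t³/μ) = 1.035×10^8 s.
Converting: 1.035×10^8 s ÷ 3.15576×10^7 s/year (365.25 × 86400) = 3.28 years.

t = 3.28 years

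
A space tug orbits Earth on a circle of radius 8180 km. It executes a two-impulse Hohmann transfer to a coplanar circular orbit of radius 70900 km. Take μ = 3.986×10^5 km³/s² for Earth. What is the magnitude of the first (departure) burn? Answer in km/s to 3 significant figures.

The Hohmann ellipse has a_t = (r₁ + r₂)/2 = 39540 km.
On the circular orbit at r = 8180 km, v_c = √(μ/r) = 6.981 km/s.
Transfer-orbit speed at the same r (vis-viva, a = a_t): v_t = √[μ(2/r − 1/a_t)] = 9.348 km/s.
Δv₁ = |v_t − v_c| = |9.348 − 6.981| = 2.367 km/s.

Δv₁ = 2.37 km/s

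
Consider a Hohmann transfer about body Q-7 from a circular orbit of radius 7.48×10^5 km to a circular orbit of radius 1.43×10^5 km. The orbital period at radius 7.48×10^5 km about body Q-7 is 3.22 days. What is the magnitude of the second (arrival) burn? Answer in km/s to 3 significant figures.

Δv₂ = 11.4 km/s

From Kepler's third law T² = 4π²r³/μ at r = 7.48×10^5 km, T = 3.22 days = 3.22 × 86400 s = 2.78208×10^5 s: μ = 4π²r³/T² = 2.13464×10^8 km³/s².
The Hohmann ellipse has a_t = (r₁ + r₂)/2 = 4.455×10^5 km.
On the circular orbit at r = 1.430×10^5 km, v_c = √(μ/r) = 38.636 km/s.
Transfer-orbit speed at the same r (vis-viva, a = a_t): v_t = √[μ(2/r − 1/a_t)] = 50.064 km/s.
Δv₂ = |v_t − v_c| = |50.064 − 38.636| = 11.43 km/s.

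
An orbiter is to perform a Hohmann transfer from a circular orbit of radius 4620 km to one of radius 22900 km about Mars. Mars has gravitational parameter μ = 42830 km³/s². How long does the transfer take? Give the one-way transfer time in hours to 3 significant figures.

t = 6.81 hours

Transfer-ellipse semi-major axis a_t = (r₁ + r₂)/2 = (4620 + 22900)/2 = 13760 km.
By Kepler's third law the transfer-orbit period is T = 2π√(a_t³/μ), so t = T/2 = 24500 s.
Converting: 24500 s ÷ 3600 s/hour = 6.81 hours.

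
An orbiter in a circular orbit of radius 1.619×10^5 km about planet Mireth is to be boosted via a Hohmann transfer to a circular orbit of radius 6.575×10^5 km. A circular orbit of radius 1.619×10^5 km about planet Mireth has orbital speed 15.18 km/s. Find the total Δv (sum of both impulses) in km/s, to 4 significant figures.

Δv = 6.848 km/s

From the circular-orbit relation v² = μ/r at r = 1.619×10^5 km: μ = v²r = (15.18)² × 1.619×10^5 = 3.73070×10^7 km³/s².
Semi-major axis of the transfer orbit: a_t = (1.619×10^5 + 6.575×10^5)/2 = 4.097×10^5 km.
Circular speed at r₁: v₁ = √(μ/r₁) = √(3.73070×10^7/1.619×10^5) = 15.1800 km/s.
On the transfer ellipse at r₁, v² = μ(2/r − 1/a) gives v_p = √[μ(2/r₁ − 1/a_t)] = 19.2303 km/s.
First burn Δv₁ = |v_p − v₁| = 4.0503 km/s.
Circular speed at r₂: v₂ = √(μ/r₂) = 7.5326 km/s.
Transfer-orbit speed at r₂: v_a = √[μ(2/r₂ − 1/a_t)] = 4.7352 km/s.
Second burn Δv₂ = |v₂ − v_a| = 2.7974 km/s.
Total Δv = Δv₁ + Δv₂ = 6.848 km/s.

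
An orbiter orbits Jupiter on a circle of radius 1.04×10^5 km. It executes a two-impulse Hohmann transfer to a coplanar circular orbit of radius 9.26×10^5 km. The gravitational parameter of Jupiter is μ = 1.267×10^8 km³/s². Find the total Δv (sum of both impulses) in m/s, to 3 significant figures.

Δv = 18300 m/s

The Hohmann ellipse has a_t = (r₁ + r₂)/2 = 5.150×10^5 km.
At r₁ the circular-orbit speed is v₁ = √(μ/r₁) = 34.90 km/s.
Transfer-orbit speed at r₁ (v² = μ(2/r − 1/a)): v_p = √[μ(2/r₁ − 1/a_t)] = 46.80 km/s.
First burn Δv₁ = |v_p − v₁| = 11.90 km/s.
At r₂, v₂ = √(μ/r₂) = 11.6972 km/s.
Transfer-orbit speed at r₂: v_a = √[μ(2/r₂ − 1/a_t)] = 5.25649 km/s.
Second burn Δv₂ = |v₂ − v_a| = 6.441 km/s.
Total Δv = Δv₁ + Δv₂ = 18.34 km/s.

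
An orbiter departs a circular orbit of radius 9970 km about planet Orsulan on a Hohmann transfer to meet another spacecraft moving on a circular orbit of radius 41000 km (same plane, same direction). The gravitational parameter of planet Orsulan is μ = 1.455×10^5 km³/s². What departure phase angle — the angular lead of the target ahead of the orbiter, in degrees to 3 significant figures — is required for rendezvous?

Transfer-ellipse semi-major axis a_t = (r₁ + r₂)/2 = (9970 + 41000)/2 = 25485 km.
Transfer time t = π√(a_t³/μ) = 33508 s.
Target angular speed ω₂ = √(μ/r₂³) = 4.5947×10^-5 rad/s.
Angle swept by the target during transfer: ω₂·t = 1.5396 rad = 88.21°.
The orbiter traverses 180° on the transfer ellipse, so the target must lead by 180° − 88.21° = 91.8°.

φ = 91.8°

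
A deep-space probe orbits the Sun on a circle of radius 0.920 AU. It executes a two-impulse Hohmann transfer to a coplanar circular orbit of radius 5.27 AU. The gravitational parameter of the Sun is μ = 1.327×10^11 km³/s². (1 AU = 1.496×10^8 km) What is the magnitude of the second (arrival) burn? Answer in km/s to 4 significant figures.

In km: r₁ = 0.920 × 1.496×10^8 = 1.37632×10^8 km; r₂ = 5.27 × 1.496×10^8 = 7.88392×10^8 km.
The Hohmann ellipse has a_t = (r₁ + r₂)/2 = 4.63012×10^8 km.
On the circular orbit at r = 7.88392×10^8 km, v_c = √(μ/r) = 12.9737 km/s.
Transfer-orbit speed at the same r (vis-viva, a = a_t): v_t = √[μ(2/r − 1/a_t)] = 7.07340 km/s.
Δv₂ = |v_t − v_c| = |7.07340 − 12.9737| = 5.900 km/s.

Δv₂ = 5.900 km/s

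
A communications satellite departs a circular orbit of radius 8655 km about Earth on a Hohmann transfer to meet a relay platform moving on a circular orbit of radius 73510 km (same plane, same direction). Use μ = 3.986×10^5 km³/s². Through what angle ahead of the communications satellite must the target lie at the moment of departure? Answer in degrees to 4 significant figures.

The Hohmann ellipse has a_t = (r₁ + r₂)/2 = 41082.5 km.
Transfer time t = π√(a_t³/μ) = 41430 s.
The target's mean motion on its circular orbit is ω₂ = √(μ/r₂³) = 3.168×10^-5 rad/s.
Angle swept by the target during transfer: ω₂·t = 1.3125 rad = 75.20°.
Arrival is 180° from departure on the ellipse, so φ = 180° − 75.20° = 104.8°.

φ = 104.8°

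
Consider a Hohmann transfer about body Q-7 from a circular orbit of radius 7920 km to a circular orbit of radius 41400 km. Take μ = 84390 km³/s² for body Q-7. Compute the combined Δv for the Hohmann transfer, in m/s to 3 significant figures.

Transfer-ellipse semi-major axis a_t = (r₁ + r₂)/2 = (7920 + 41400)/2 = 24660 km.
Circular speed at r₁: v₁ = √(μ/r₁) = √(84390/7920) = 3.26425 km/s.
On the transfer ellipse at r₁, v² = μ(2/r − 1/a) gives v_p = √[μ(2/r₁ − 1/a_t)] = 4.22948 km/s.
First burn Δv₁ = |v_p − v₁| = 0.9652 km/s.
Circular speed at r₂: v₂ = √(μ/r₂) = 1.4277 km/s.
Transfer-orbit speed at r₂: v_a = √[μ(2/r₂ − 1/a_t)] = 0.80912 km/s.
Second burn Δv₂ = |v₂ − v_a| = 0.6186 km/s.
Total Δv = Δv₁ + Δv₂ = 1.584 km/s.

Δv = 1580 m/s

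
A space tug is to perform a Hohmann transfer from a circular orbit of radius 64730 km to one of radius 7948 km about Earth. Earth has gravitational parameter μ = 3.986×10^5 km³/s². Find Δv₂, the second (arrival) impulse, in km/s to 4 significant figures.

Δv₂ = 2.370 km/s

Transfer-ellipse semi-major axis a_t = (r₁ + r₂)/2 = (64730 + 7948)/2 = 36339 km.
On the circular orbit at r = 7948 km, v_c = √(μ/r) = 7.082 km/s.
Vis-viva on the transfer ellipse at r = 7948 km gives v_t = √[μ(2/r − 1/a_t)] = 9.452 km/s.
Δv₂ = |v_t − v_c| = |9.452 − 7.082| = 2.370 km/s.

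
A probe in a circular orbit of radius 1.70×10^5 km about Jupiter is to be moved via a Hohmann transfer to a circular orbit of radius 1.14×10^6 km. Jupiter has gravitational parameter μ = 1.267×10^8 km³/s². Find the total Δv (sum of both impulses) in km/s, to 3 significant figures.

Δv = 13.9 km/s

The Hohmann ellipse has a_t = (r₁ + r₂)/2 = 6.550×10^5 km.
Circular speed at r₁: v₁ = √(μ/r₁) = √(1.267×10^8/1.700×10^5) = 27.300 km/s.
On the transfer ellipse at r₁, vis-viva equation gives v_p = √[μ(2/r₁ − 1/a_t)] = 36.016 km/s.
First burn Δv₁ = |v_p − v₁| = 8.716 km/s.
At r₂, v₂ = √(μ/r₂) = 10.54231 km/s.
Transfer-orbit speed at r₂: v_a = √[μ(2/r₂ − 1/a_t)] = 5.370809 km/s.
Second burn Δv₂ = |v₂ − v_a| = 5.172 km/s.
Total Δv = Δv₁ + Δv₂ = 13.89 km/s.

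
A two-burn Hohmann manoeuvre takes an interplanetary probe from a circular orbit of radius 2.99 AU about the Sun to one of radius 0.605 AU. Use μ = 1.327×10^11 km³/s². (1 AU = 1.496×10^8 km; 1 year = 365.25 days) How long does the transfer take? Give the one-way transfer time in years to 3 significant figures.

t = 1.21 years

In km: r₁ = 2.99 × 1.496×10^8 = 4.47304×10^8 km; r₂ = 0.605 × 1.496×10^8 = 9.0508×10^7 km.
Semi-major axis of the transfer orbit: a_t = (4.47304×10^8 + 9.0508×10^7)/2 = 2.68906×10^8 km.
Half the transfer-orbit period gives t = π√(a_t³/μ) = 3.803×10^7 s.
Converting: 3.803×10^7 s ÷ 3.15576×10^7 s/year (365.25 × 86400) = 1.21 years.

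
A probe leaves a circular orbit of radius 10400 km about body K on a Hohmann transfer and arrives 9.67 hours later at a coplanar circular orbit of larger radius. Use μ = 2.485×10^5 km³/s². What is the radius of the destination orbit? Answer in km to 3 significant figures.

r₂ = 52100 km

Transfer time t = 9.67 hours = 34812 s, and t = π√(a_t³/μ).
So a_t = (μ t²/π²)^(1/3) = (2.485×10^5 × (34812)² / π²)^(1/3) = 31248 km.
Since a_t = (r₁ + r₂)/2, r₂ = 2a_t − r₁ = 2×31248 − 10400 = 52096 km.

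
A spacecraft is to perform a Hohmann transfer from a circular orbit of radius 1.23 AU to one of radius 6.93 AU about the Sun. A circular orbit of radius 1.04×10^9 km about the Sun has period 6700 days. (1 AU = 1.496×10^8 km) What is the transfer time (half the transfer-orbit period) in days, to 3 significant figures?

t = 1510 days

From Kepler's third law T² = 4π²r³/μ at r = 1.04×10^9 km, T = 6700 days = 6700 × 86400 s = 5.7888×10^8 s: μ = 4π²r³/T² = 1.32520×10^11 km³/s².
In km: r₁ = 1.23 × 1.496×10^8 = 1.84008×10^8 km; r₂ = 6.93 × 1.496×10^8 = 1.036728×10^9 km.
Transfer-ellipse semi-major axis a_t = (r₁ + r₂)/2 = (1.84008×10^8 + 1.036728×10^9)/2 = 6.10368×10^8 km.
Transfer time t = π√(a_t³/μ) = π√((6.10368×10^8)³ / 1.32520×10^11) = 1.301×10^8 s.
Converting: 1.301×10^8 s ÷ 86400 s/day = 1510 days.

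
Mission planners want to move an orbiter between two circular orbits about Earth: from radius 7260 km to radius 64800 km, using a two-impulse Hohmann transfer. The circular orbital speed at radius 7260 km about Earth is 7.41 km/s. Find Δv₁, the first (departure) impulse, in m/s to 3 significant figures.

From the circular-orbit relation v² = μ/r at r = 7260 km: μ = v²r = (7.41)² × 7260 = 3.98633×10^5 km³/s².
Transfer-ellipse semi-major axis a_t = (r₁ + r₂)/2 = (7260 + 64800)/2 = 36030 km.
On the circular orbit at r = 7260 km, v_c = √(μ/r) = 7.410 km/s.
Transfer-orbit speed at the same r (vis-viva, a = a_t): v_t = √[μ(2/r − 1/a_t)] = 9.937 km/s.
Δv₁ = |v_t − v_c| = |9.937 − 7.410| = 2.527 km/s.

Δv₁ = 2530 m/s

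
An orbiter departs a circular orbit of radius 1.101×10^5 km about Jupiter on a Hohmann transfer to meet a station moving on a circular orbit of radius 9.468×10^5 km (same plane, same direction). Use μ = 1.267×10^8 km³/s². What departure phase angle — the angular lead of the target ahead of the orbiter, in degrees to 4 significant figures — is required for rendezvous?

Transfer-ellipse semi-major axis a_t = (r₁ + r₂)/2 = (1.101×10^5 + 9.468×10^5)/2 = 5.2845×10^5 km.
Transfer time t = π√(a_t³/μ) = 1.072×10^5 s.
The target's mean motion on its circular orbit is ω₂ = √(μ/r₂³) = 1.222×10^-5 rad/s.
Angle swept by the target during transfer: ω₂·t = 1.310 rad = 75.06°.
Arrival is 180° from departure on the ellipse, so φ = 180° − 75.06° = 104.9°.

φ = 104.9°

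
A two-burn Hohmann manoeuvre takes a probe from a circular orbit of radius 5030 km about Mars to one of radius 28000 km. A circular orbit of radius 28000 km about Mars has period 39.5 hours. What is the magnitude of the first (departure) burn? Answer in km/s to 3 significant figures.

From Kepler's third law T² = 4π²r³/μ at r = 28000 km, T = 39.5 hours = 39.5 × 3600 s = 1.422×10^5 s: μ = 4π²r³/T² = 42858.3 km³/s².
Transfer-ellipse semi-major axis a_t = (r₁ + r₂)/2 = (5030 + 28000)/2 = 16515 km.
On the circular orbit at r = 5030 km, v_c = √(μ/r) = 2.9190 km/s.
Vis-viva on the transfer ellipse at r = 5030 km gives v_t = √[μ(2/r − 1/a_t)] = 3.8008 km/s.
Δv₁ = |v_t − v_c| = |3.8008 − 2.9190| = 0.8818 km/s.

Δv₁ = 0.882 km/s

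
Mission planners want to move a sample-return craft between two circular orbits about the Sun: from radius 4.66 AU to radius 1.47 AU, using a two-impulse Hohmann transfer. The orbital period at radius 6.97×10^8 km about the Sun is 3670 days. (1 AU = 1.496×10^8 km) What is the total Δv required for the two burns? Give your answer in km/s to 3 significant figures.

From Kepler's third law T² = 4π²r³/μ at r = 6.97×10^8 km, T = 3670 days = 3670 × 86400 s = 3.17088×10^8 s: μ = 4π²r³/T² = 1.32953×10^11 km³/s².
In km: r₁ = 4.66 × 1.496×10^8 = 6.97136×10^8 km; r₂ = 1.47 × 1.496×10^8 = 2.19912×10^8 km.
Transfer-ellipse semi-major axis a_t = (r₁ + r₂)/2 = (6.97136×10^8 + 2.19912×10^8)/2 = 4.58524×10^8 km.
Circular speed at r₁: v₁ = √(μ/r₁) = √(1.32953×10^11/6.97136×10^8) = 13.81 km/s.
Transfer-orbit speed at r₁ (vis-viva): v_a = √[μ(2/r₁ − 1/a_t)] = 9.564 km/s.
First burn Δv₁ = |v_a − v₁| = 4.246 km/s.
Circular speed at r₂: v₂ = √(μ/r₂) = 24.59 km/s.
Transfer-orbit speed at r₂: v_p = √[μ(2/r₂ − 1/a_t)] = 30.32 km/s.
Second burn Δv₂ = |v₂ − v_p| = 5.730 km/s.
Δv = Δv₁ + Δv₂ = 4.246 + 5.730 = 9.976 km/s.

Δv = 9.98 km/s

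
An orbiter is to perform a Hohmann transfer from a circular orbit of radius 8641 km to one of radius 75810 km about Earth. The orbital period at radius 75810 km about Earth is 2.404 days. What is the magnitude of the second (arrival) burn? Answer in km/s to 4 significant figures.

From Kepler's third law T² = 4π²r³/μ at r = 75810 km, T = 2.404 days = 2.404 × 86400 s = 2.077056×10^5 s: μ = 4π²r³/T² = 3.98697×10^5 km³/s².
Transfer-ellipse semi-major axis a_t = (r₁ + r₂)/2 = (8641 + 75810)/2 = 42225.5 km.
On the circular orbit at r = 75810 km, v_c = √(μ/r) = 2.293 km/s.
Vis-viva on the transfer ellipse at r = 75810 km gives v_t = √[μ(2/r − 1/a_t)] = 1.037 km/s.
Δv₂ = |v_t − v_c| = |1.037 − 2.293| = 1.256 km/s.

Δv₂ = 1.256 km/s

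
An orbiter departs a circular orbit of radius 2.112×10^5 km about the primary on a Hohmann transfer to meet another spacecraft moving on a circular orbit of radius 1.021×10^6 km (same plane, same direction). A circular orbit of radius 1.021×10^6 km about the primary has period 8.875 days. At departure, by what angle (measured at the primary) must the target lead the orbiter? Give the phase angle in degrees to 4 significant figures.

From Kepler's third law T² = 4π²r³/μ at r = 1.021×10^6 km, T = 8.875 days = 8.875 × 86400 s = 7.668×10^5 s: μ = 4π²r³/T² = 7.14616×10^7 km³/s².
Transfer-ellipse semi-major axis a_t = (r₁ + r₂)/2 = (2.112×10^5 + 1.021×10^6)/2 = 6.161×10^5 km.
The half-period of the transfer ellipse is t = π√(a_t³/μ) = 1.7972×10^5 s.
Target angular speed ω₂ = √(μ/r₂³) = 8.1940×10^-6 rad/s.
Angle swept by the target during transfer: ω₂·t = 1.4726 rad = 84.37°.
The orbiter traverses 180° on the transfer ellipse, so the target must lead by 180° − 84.37° = 95.63°.

φ = 95.63°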